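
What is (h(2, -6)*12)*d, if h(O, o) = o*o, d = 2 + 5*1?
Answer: 3024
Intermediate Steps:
d = 7 (d = 2 + 5 = 7)
h(O, o) = o²
(h(2, -6)*12)*d = ((-6)²*12)*7 = (36*12)*7 = 432*7 = 3024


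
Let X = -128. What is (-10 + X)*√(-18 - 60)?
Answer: -138*I*√78 ≈ -1218.8*I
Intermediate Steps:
(-10 + X)*√(-18 - 60) = (-10 - 128)*√(-18 - 60) = -138*I*√78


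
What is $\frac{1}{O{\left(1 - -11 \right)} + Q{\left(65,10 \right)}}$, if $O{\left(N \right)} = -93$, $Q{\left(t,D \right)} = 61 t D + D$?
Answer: $\frac{1}{39567} \approx 2.5274 \cdot 10^{-5}$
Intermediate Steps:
$Q{\left(t,D \right)} = D + 61 D t$ ($Q{\left(t,D \right)} = 61 D t + D = D + 61 D t$)
$\frac{1}{O{\left(1 - -11 \right)} + Q{\left(65,10 \right)}} = \frac{1}{-93 + 10 \left(1 + 61 \cdot 65\right)} = \frac{1}{-93 + 10 \left(1 + 3965\right)} = \frac{1}{-93 + 10 \cdot 3966} = \frac{1}{-93 + 39660} = \frac{1}{39567}$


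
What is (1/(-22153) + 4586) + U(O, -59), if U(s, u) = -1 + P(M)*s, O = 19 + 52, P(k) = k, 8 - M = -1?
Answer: 115727271/22153 ≈ 5224.0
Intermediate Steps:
M = 9 (M = 8 - 1*(-1) = 8 + 1 = 9)
O = 71
U(s, u) = -1 + 9*s
(1/(-22153) + 4586) + U(O, -59) = (1/(-22153) + 4586) + (-1 + 9*71) = (-1/22153 + 4586) + (-1 + 639) = 101593657/22153 + 638 = 115727271/22153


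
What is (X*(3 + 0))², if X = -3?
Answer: 81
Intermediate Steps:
(X*(3 + 0))² = (-3*(3 + 0))² = (-3*3)² = (-9)² = 81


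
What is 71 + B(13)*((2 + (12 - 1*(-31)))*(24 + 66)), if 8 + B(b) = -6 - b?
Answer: -109279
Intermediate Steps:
B(b) = -14 - b (B(b) = -8 + (-6 - b) = -14 - b)
71 + B(13)*((2 + (12 - 1*(-31)))*(24 + 66)) = 71 + (-14 - 1*13)*((2 + (12 - 1*(-31)))*(24 + 66)) = 71 + (-14 - 13)*((2 + (12 + 31))*90) = 71 - 27*(2 + 43)*90 = 71 - 1215*90 = 71 - 27*4050 = 71 - 109350 = -109279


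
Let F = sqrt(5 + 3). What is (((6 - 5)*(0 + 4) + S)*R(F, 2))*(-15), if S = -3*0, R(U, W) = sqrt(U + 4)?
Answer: -60*sqrt(4 + 2*sqrt(2)) ≈ -156.79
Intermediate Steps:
F = 2*sqrt(2) (F = sqrt(8) = 2*sqrt(2) ≈ 2.8284)
R(U, W) = sqrt(4 + U)
S = 0
(((6 - 5)*(0 + 4) + S)*R(F, 2))*(-15) = (((6 - 5)*(0 + 4) + 0)*sqrt(4 + 2*sqrt(2)))*(-15) = ((1*4 + 0)*sqrt(4 + 2*sqrt(2)))*(-15) = ((4 + 0)*sqrt(4 + 2*sqrt(2)))*(-15) = (4*sqrt(4 + 2*sqrt(2)))*(-15) = -60*sqrt(4 + 2*sqrt(2))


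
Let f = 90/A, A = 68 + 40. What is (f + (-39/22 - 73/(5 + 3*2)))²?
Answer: 62500/1089 ≈ 57.392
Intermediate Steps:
A = 108
f = ⅚ (f = 90/108 = 90*(1/108) = ⅚ ≈ 0.83333)
(f + (-39/22 - 73/(5 + 3*2)))² = (⅚ + (-39/22 - 73/(5 + 3*2)))² = (⅚ + (-39*1/22 - 73/(5 + 6)))² = (⅚ + (-39/22 - 73/11))² = (⅚ - 185/22)² = (-250/33)² = 62500/1089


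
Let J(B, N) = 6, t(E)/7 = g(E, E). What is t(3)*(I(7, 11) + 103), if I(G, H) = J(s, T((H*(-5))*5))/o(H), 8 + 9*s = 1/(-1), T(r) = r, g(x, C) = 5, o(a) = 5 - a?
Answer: 3570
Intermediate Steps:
s = -1 (s = -8/9 + (⅑)/(-1) = -8/9 + (⅑)*(-1) = -8/9 - ⅑ = -1)
t(E) = 35 (t(E) = 7*5 = 35)
I(G, H) = 6/(5 - H)
t(3)*(I(7, 11) + 103) = 35*(-6/(-5 + 11) + 103) = 35*(-6/6 + 103) = 35*(-6*⅙ + 103) = 35*(-1 + 103) = 35*102 = 3570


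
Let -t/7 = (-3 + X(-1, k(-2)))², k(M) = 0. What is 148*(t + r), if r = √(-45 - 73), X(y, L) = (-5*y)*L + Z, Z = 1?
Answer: -4144 + 148*I*√118 ≈ -4144.0 + 1607.7*I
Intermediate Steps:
X(y, L) = 1 - 5*L*y (X(y, L) = (-5*y)*L + 1 = -5*L*y + 1 = 1 - 5*L*y)
r = I*√118 (r = √(-118) = I*√118 ≈ 10.863*I)
t = -28 (t = -7*(-3 + (1 - 5*0*(-1)))² = -7*(-3 + (1 + 0))² = -7*(-3 + 1)² = -7*(-2)² = -7*4 = -28)
148*(t + r) = 148*(-28 + I*√118) = -4144 + 148*I*√118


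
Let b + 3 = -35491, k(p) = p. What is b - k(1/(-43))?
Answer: -1526241/43 ≈ -35494.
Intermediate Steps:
b = -35494 (b = -3 - 35491 = -35494)
b - k(1/(-43)) = -35494 - 1/(-43) = -35494 - 1*(-1/43) = -35494 + 1/43 = -1526241/43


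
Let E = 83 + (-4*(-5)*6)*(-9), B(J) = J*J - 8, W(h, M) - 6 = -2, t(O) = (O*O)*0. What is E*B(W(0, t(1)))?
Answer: -7976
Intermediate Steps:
t(O) = 0 (t(O) = O²*0 = 0)
W(h, M) = 4 (W(h, M) = 6 - 2 = 4)
B(J) = -8 + J² (B(J) = J² - 8 = -8 + J²)
E = -997 (E = 83 + (20*6)*(-9) = 83 + 120*(-9) = 83 - 1080 = -997)
E*B(W(0, t(1))) = -997*(-8 + 4²) = -997*(-8 + 16) = -997*8 = -7976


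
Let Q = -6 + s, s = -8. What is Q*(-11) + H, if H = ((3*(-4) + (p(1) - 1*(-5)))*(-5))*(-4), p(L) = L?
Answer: 34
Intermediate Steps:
Q = -14 (Q = -6 - 8 = -14)
H = -120 (H = ((3*(-4) + (1 - 1*(-5)))*(-5))*(-4) = ((-12 + (1 + 5))*(-5))*(-4) = ((-12 + 6)*(-5))*(-4) = -6*(-5)*(-4) = 30*(-4) = -120)
Q*(-11) + H = -14*(-11) - 120 = 154 - 120 = 34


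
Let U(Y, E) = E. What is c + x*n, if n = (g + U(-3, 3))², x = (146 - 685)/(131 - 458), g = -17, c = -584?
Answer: -85324/327 ≈ -260.93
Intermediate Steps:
x = 539/327 (x = -539/(-327) = -539*(-1/327) = 539/327 ≈ 1.6483)
n = 196 (n = (-17 + 3)² = (-14)² = 196)
c + x*n = -584 + (539/327)*196 = -584 + 105644/327 = -85324/327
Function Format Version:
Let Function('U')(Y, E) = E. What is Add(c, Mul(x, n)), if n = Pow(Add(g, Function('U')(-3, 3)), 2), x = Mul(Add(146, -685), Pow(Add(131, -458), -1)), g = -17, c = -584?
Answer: Rational(-85324, 327) ≈ -260.93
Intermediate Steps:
x = Rational(539, 327) (x = Mul(-539, Pow(-327, -1)) = Mul(-539, Rational(-1, 327)) = Rational(539, 327) ≈ 1.6483)
n = 196 (n = Pow(Add(-17, 3), 2) = Pow(-14, 2) = 196)
Add(c, Mul(x, n)) = Add(-584, Mul(Rational(539, 327), 196)) = Add(-584, Rational(105644, 327)) = Rational(-85324, 327)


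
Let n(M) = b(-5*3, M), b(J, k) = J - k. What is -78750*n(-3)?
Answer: 945000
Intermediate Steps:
n(M) = -15 - M (n(M) = -5*3 - M = -15 - M)
-78750*n(-3) = -78750*(-15 - 1*(-3)) = -78750*(-15 + 3) = -78750*(-12) = 945000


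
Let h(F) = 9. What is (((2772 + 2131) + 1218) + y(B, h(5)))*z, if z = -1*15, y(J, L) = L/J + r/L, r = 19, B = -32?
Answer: -8816875/96 ≈ -91843.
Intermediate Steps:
y(J, L) = 19/L + L/J (y(J, L) = L/J + 19/L = 19/L + L/J)
z = -15
(((2772 + 2131) + 1218) + y(B, h(5)))*z = (((2772 + 2131) + 1218) + (19/9 + 9/(-32)))*(-15) = ((4903 + 1218) + (19*(⅑) + 9*(-1/32)))*(-15) = (6121 + (19/9 - 9/32))*(-15) = (6121 + 527/288)*(-15) = (1763375/288)*(-15) = -8816875/96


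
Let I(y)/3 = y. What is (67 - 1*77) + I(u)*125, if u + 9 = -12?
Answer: -7885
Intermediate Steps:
u = -21 (u = -9 - 12 = -21)
I(y) = 3*y
(67 - 1*77) + I(u)*125 = (67 - 1*77) + (3*(-21))*125 = (67 - 77) - 63*125 = -10 - 7875 = -7885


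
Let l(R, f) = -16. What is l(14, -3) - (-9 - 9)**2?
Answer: -340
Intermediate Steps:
l(14, -3) - (-9 - 9)**2 = -16 - (-9 - 9)**2 = -16 - 1*(-18)**2 = -16 - 1*324 = -16 - 324 = -340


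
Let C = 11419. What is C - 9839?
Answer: 1580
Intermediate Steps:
C - 9839 = 11419 - 9839 = 1580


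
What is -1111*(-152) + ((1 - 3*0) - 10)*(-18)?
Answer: 169034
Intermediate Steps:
-1111*(-152) + ((1 - 3*0) - 10)*(-18) = 168872 + ((1 + 0) - 10)*(-18) = 168872 + (1 - 10)*(-18) = 168872 - 9*(-18) = 168872 + 162 = 169034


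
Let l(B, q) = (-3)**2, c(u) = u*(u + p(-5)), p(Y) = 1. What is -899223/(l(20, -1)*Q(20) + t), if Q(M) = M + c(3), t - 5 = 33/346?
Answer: -311131158/101411 ≈ -3068.0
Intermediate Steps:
t = 1763/346 (t = 5 + 33/346 = 1763/346 ≈ 5.0954)
c(u) = u*(1 + u) (c(u) = u*(u + 1) = u*(1 + u))
l(B, q) = 9
Q(M) = 12 + M (Q(M) = M + 3*(1 + 3) = M + 3*4 = M + 12 = 12 + M)
-899223/(l(20, -1)*Q(20) + t) = -899223/(9*(12 + 20) + 1763/346) = -899223/(9*32 + 1763/346) = -899223/(288 + 1763/346) = -899223/101411/346 = -899223*346/101411 = -311131158/101411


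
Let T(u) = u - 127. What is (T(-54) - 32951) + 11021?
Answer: -22111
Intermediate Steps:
T(u) = -127 + u
(T(-54) - 32951) + 11021 = ((-127 - 54) - 32951) + 11021 = (-181 - 32951) + 11021 = -33132 + 11021 = -22111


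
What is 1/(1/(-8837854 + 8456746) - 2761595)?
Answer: -381108/1052465947261 ≈ -3.6211e-7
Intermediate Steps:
1/(1/(-8837854 + 8456746) - 2761595) = 1/(1/(-381108) - 2761595) = 1/(-1/381108 - 2761595) = 1/(-1052465947261/381108) = -381108/1052465947261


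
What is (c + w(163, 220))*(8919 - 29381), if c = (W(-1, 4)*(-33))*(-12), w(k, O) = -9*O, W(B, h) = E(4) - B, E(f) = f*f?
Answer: -97235424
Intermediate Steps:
E(f) = f²
W(B, h) = 16 - B (W(B, h) = 4² - B = 16 - B)
c = 6732 (c = ((16 - 1*(-1))*(-33))*(-12) = ((16 + 1)*(-33))*(-12) = (17*(-33))*(-12) = -561*(-12) = 6732)
(c + w(163, 220))*(8919 - 29381) = (6732 - 9*220)*(8919 - 29381) = (6732 - 1980)*(-20462) = 4752*(-20462) = -97235424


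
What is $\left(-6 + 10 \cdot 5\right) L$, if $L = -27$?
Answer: $-1188$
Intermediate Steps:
$\left(-6 + 10 \cdot 5\right) L = \left(-6 + 10 \cdot 5\right) \left(-27\right) = \left(-6 + 50\right) \left(-27\right) = 44 \left(-27\right) = -1188$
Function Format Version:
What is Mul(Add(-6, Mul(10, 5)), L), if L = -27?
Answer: -1188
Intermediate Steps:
Mul(Add(-6, Mul(10, 5)), L) = Mul(Add(-6, Mul(10, 5)), -27) = Mul(Add(-6, 50), -27) = Mul(44, -27) = -1188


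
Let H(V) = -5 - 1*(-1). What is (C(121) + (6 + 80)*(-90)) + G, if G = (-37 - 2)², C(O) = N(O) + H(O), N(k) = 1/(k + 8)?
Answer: -802766/129 ≈ -6223.0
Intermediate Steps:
H(V) = -4 (H(V) = -5 + 1 = -4)
N(k) = 1/(8 + k)
C(O) = -4 + 1/(8 + O) (C(O) = 1/(8 + O) - 4 = -4 + 1/(8 + O))
G = 1521 (G = (-39)² = 1521)
(C(121) + (6 + 80)*(-90)) + G = ((-31 - 4*121)/(8 + 121) + (6 + 80)*(-90)) + 1521 = ((-31 - 484)/129 + 86*(-90)) + 1521 = ((1/129)*(-515) - 7740) + 1521 = (-515/129 - 7740) + 1521 = -998975/129 + 1521 = -802766/129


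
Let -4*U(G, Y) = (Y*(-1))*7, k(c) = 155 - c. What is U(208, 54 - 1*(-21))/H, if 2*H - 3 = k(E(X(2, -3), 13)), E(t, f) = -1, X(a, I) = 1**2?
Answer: 175/106 ≈ 1.6509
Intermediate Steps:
X(a, I) = 1
H = 159/2 (H = 3/2 + (155 - 1*(-1))/2 = 3/2 + (155 + 1)/2 = 3/2 + (1/2)*156 = 3/2 + 78 = 159/2 ≈ 79.500)
U(G, Y) = 7*Y/4 (U(G, Y) = -Y*(-1)*7/4 = -(-Y)*7/4 = -(-7)*Y/4 = 7*Y/4)
U(208, 54 - 1*(-21))/H = (7*(54 - 1*(-21))/4)/(159/2) = (7*(54 + 21)/4)*(2/159) = ((7/4)*75)*(2/159) = (525/4)*(2/159) = 175/106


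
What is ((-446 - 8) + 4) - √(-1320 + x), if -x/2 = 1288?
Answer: -450 - 2*I*√974 ≈ -450.0 - 62.418*I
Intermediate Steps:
x = -2576 (x = -2*1288 = -2576)
((-446 - 8) + 4) - √(-1320 + x) = ((-446 - 8) + 4) - √(-1320 - 2576) = (-454 + 4) - √(-3896) = -450 - 2*I*√974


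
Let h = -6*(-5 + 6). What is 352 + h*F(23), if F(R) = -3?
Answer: 370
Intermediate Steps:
h = -6 (h = -6*1 = -6)
352 + h*F(23) = 352 - 6*(-3) = 352 + 18 = 370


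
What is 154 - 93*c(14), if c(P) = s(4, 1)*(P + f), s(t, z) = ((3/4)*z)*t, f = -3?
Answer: -2915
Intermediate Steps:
s(t, z) = 3*t*z/4 (s(t, z) = ((3*(¼))*z)*t = (3*z/4)*t = 3*t*z/4)
c(P) = -9 + 3*P (c(P) = ((¾)*4*1)*(P - 3) = 3*(-3 + P) = -9 + 3*P)
154 - 93*c(14) = 154 - 93*(-9 + 3*14) = 154 - 93*(-9 + 42) = 154 - 93*33 = 154 - 3069 = -2915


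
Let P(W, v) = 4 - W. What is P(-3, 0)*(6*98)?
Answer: 4116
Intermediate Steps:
P(-3, 0)*(6*98) = (4 - 1*(-3))*(6*98) = (4 + 3)*588 = 7*588 = 4116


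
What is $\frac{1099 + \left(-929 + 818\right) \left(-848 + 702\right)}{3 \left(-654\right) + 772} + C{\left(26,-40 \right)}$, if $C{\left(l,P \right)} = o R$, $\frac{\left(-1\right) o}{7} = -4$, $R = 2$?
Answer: $\frac{9867}{238} \approx 41.458$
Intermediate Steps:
$o = 28$ ($o = \left(-7\right) \left(-4\right) = 28$)
$C{\left(l,P \right)} = 56$ ($C{\left(l,P \right)} = 28 \cdot 2 = 56$)
$\frac{1099 + \left(-929 + 818\right) \left(-848 + 702\right)}{3 \left(-654\right) + 772} + C{\left(26,-40 \right)} = \frac{1099 + \left(-929 + 818\right) \left(-848 + 702\right)}{3 \left(-654\right) + 772} + 56 = \frac{1099 - -16206}{-1962 + 772} + 56 = \frac{1099 + 16206}{-1190} + 56 = 17305 \left(- \frac{1}{1190}\right) + 56 = - \frac{3461}{238} + 56 = \frac{9867}{238}$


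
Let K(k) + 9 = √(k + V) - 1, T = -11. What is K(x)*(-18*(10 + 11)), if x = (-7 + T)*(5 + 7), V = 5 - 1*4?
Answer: 3780 - 378*I*√215 ≈ 3780.0 - 5542.6*I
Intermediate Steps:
V = 1 (V = 5 - 4 = 1)
x = -216 (x = (-7 - 11)*(5 + 7) = -18*12 = -216)
K(k) = -10 + √(1 + k) (K(k) = -9 + (√(k + 1) - 1) = -9 + (√(1 + k) - 1) = -9 + (-1 + √(1 + k)) = -10 + √(1 + k))
K(x)*(-18*(10 + 11)) = (-10 + √(1 - 216))*(-18*(10 + 11)) = (-10 + √(-215))*(-18*21) = (-10 + I*√215)*(-378) = 3780 - 378*I*√215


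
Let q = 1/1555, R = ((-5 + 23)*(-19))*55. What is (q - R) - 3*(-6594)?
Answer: 60010561/1555 ≈ 38592.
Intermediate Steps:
R = -18810 (R = (18*(-19))*55 = -342*55 = -18810)
q = 1/1555 ≈ 0.00064309
(q - R) - 3*(-6594) = (1/1555 - 1*(-18810)) - 3*(-6594) = (1/1555 + 18810) + 19782 = 29249551/1555 + 19782 = 60010561/1555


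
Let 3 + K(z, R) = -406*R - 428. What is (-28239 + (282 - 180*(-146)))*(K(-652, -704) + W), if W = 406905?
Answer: -1160983746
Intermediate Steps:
K(z, R) = -431 - 406*R (K(z, R) = -3 + (-406*R - 428) = -3 + (-428 - 406*R) = -431 - 406*R)
(-28239 + (282 - 180*(-146)))*(K(-652, -704) + W) = (-28239 + (282 - 180*(-146)))*((-431 - 406*(-704)) + 406905) = (-28239 + (282 + 26280))*((-431 + 285824) + 406905) = (-28239 + 26562)*(285393 + 406905) = -1677*692298 = -1160983746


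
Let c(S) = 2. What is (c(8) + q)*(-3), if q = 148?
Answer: -450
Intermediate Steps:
(c(8) + q)*(-3) = (2 + 148)*(-3) = 150*(-3) = -450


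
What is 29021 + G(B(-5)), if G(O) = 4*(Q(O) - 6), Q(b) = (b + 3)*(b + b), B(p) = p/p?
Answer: 29029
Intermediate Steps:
B(p) = 1
Q(b) = 2*b*(3 + b) (Q(b) = (3 + b)*(2*b) = 2*b*(3 + b))
G(O) = -24 + 8*O*(3 + O) (G(O) = 4*(2*O*(3 + O) - 6) = 4*(-6 + 2*O*(3 + O)) = -24 + 8*O*(3 + O))
29021 + G(B(-5)) = 29021 + (-24 + 8*1*(3 + 1)) = 29021 + (-24 + 8*1*4) = 29021 + (-24 + 32) = 29021 + 8 = 29029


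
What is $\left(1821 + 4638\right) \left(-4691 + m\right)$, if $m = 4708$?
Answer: $109803$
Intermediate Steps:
$\left(1821 + 4638\right) \left(-4691 + m\right) = \left(1821 + 4638\right) \left(-4691 + 4708\right) = 6459 \cdot 17 = 109803$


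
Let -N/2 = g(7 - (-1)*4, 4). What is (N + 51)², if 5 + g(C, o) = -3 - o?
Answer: 5625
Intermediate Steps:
g(C, o) = -8 - o (g(C, o) = -5 + (-3 - o) = -8 - o)
N = 24 (N = -2*(-8 - 1*4) = -2*(-8 - 4) = -2*(-12) = 24)
(N + 51)² = (24 + 51)² = 75² = 5625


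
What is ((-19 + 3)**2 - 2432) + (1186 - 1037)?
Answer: -2027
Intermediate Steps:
((-19 + 3)**2 - 2432) + (1186 - 1037) = ((-16)**2 - 2432) + 149 = (256 - 2432) + 149 = -2176 + 149 = -2027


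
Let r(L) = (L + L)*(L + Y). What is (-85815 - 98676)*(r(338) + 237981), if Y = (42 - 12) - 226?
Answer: -61615012743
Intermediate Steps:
Y = -196 (Y = 30 - 226 = -196)
r(L) = 2*L*(-196 + L) (r(L) = (L + L)*(L - 196) = (2*L)*(-196 + L) = 2*L*(-196 + L))
(-85815 - 98676)*(r(338) + 237981) = (-85815 - 98676)*(2*338*(-196 + 338) + 237981) = -184491*(2*338*142 + 237981) = -184491*(95992 + 237981) = -184491*333973 = -61615012743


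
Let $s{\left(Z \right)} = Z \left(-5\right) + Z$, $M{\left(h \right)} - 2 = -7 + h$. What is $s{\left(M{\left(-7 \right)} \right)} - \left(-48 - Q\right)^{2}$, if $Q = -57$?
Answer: $-33$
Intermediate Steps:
$M{\left(h \right)} = -5 + h$ ($M{\left(h \right)} = 2 + \left(-7 + h\right) = -5 + h$)
$s{\left(Z \right)} = - 4 Z$ ($s{\left(Z \right)} = - 5 Z + Z = - 4 Z$)
$s{\left(M{\left(-7 \right)} \right)} - \left(-48 - Q\right)^{2} = - 4 \left(-5 - 7\right) - \left(-48 - -57\right)^{2} = \left(-4\right) \left(-12\right) - \left(-48 + 57\right)^{2} = 48 - 9^{2} = 48 - 81 = -33$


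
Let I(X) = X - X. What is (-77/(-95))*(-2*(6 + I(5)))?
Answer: -924/95 ≈ -9.7263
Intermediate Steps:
I(X) = 0
(-77/(-95))*(-2*(6 + I(5))) = (-77/(-95))*(-2*(6 + 0)) = (-77*(-1/95))*(-2*6) = (77/95)*(-12) = -924/95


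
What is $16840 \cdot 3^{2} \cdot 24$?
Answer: $3637440$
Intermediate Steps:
$16840 \cdot 3^{2} \cdot 24 = 16840 \cdot 9 \cdot 24 = 16840 \cdot 216 = 3637440$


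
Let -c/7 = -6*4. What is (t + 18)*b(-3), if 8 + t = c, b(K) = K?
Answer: -534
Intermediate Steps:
c = 168 (c = -(-42)*4 = -7*(-24) = 168)
t = 160 (t = -8 + 168 = 160)
(t + 18)*b(-3) = (160 + 18)*(-3) = 178*(-3) = -534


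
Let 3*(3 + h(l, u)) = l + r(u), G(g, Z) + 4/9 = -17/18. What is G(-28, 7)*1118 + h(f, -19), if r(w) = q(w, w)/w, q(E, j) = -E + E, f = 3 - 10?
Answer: -14023/9 ≈ -1558.1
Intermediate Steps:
f = -7
q(E, j) = 0
r(w) = 0 (r(w) = 0/w = 0)
G(g, Z) = -25/18 (G(g, Z) = -4/9 - 17/18 = -25/18)
h(l, u) = -3 + l/3 (h(l, u) = -3 + (l + 0)/3 = -3 + l/3)
G(-28, 7)*1118 + h(f, -19) = -25/18*1118 + (-3 + (1/3)*(-7)) = -13975/9 + (-3 - 7/3) = -13975/9 - 16/3 = -14023/9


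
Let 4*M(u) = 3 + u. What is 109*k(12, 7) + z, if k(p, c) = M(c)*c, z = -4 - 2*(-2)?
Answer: 3815/2 ≈ 1907.5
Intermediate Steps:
M(u) = 3/4 + u/4 (M(u) = (3 + u)/4 = 3/4 + u/4)
z = 0 (z = -4 + 4 = 0)
k(p, c) = c*(3/4 + c/4) (k(p, c) = (3/4 + c/4)*c = c*(3/4 + c/4))
109*k(12, 7) + z = 109*((1/4)*7*(3 + 7)) + 0 = 109*((1/4)*7*10) + 0 = 109*(35/2) + 0 = 3815/2 + 0 = 3815/2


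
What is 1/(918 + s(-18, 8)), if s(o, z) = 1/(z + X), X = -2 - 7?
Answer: 1/917 ≈ 0.0010905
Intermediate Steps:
X = -9
s(o, z) = 1/(-9 + z) (s(o, z) = 1/(z - 9) = 1/(-9 + z))
1/(918 + s(-18, 8)) = 1/(918 + 1/(-9 + 8)) = 1/(918 + 1/(-1)) = 1/(918 - 1) = 1/917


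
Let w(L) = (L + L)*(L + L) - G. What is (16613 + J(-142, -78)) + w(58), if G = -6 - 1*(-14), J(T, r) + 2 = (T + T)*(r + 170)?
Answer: 3931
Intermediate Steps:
J(T, r) = -2 + 2*T*(170 + r) (J(T, r) = -2 + (T + T)*(r + 170) = -2 + (2*T)*(170 + r) = -2 + 2*T*(170 + r))
G = 8 (G = -6 + 14 = 8)
w(L) = -8 + 4*L² (w(L) = (L + L)*(L + L) - 1*8 = (2*L)*(2*L) - 8 = 4*L² - 8 = -8 + 4*L²)
(16613 + J(-142, -78)) + w(58) = (16613 + (-2 + 340*(-142) + 2*(-142)*(-78))) + (-8 + 4*58²) = (16613 + (-2 - 48280 + 22152)) + (-8 + 4*3364) = (16613 - 26130) + (-8 + 13456) = -9517 + 13448 = 3931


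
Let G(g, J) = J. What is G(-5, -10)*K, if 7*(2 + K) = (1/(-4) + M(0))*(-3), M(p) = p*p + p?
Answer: 265/14 ≈ 18.929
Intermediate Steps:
M(p) = p + p² (M(p) = p² + p = p + p²)
K = -53/28 (K = -2 + ((1/(-4) + 0*(1 + 0))*(-3))/7 = -2 + ((-¼ + 0*1)*(-3))/7 = -2 + ((-¼ + 0)*(-3))/7 = -2 + (-¼*(-3))/7 = -2 + (⅐)*(¾) = -2 + 3/28 = -53/28 ≈ -1.8929)
G(-5, -10)*K = -10*(-53/28) = 265/14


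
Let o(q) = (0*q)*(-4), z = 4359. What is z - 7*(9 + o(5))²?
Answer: 3792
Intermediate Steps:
o(q) = 0 (o(q) = 0*(-4) = 0)
z - 7*(9 + o(5))² = 4359 - 7*(9 + 0)² = 4359 - 7*9² = 4359 - 7*81 = 4359 - 1*567 = 4359 - 567 = 3792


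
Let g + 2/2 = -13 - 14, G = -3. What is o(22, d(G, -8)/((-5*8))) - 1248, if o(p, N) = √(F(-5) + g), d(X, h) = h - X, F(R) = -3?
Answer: -1248 + I*√31 ≈ -1248.0 + 5.5678*I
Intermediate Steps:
g = -28 (g = -1 + (-13 - 14) = -1 - 27 = -28)
o(p, N) = I*√31 (o(p, N) = √(-3 - 28) = √(-31) = I*√31)
o(22, d(G, -8)/((-5*8))) - 1248 = I*√31 - 1248 = -1248 + I*√31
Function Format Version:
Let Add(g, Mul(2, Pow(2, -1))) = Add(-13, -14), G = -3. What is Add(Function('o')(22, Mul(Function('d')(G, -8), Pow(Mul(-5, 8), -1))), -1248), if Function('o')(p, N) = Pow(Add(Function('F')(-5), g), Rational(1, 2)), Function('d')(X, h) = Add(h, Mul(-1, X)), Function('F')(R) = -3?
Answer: Add(-1248, Mul(I, Pow(31, Rational(1, 2)))) ≈ Add(-1248.0, Mul(5.5678, I))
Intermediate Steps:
g = -28 (g = Add(-1, Add(-13, -14)) = Add(-1, -27) = -28)
Function('o')(p, N) = Mul(I, Pow(31, Rational(1, 2))) (Function('o')(p, N) = Pow(Add(-3, -28), Rational(1, 2)) = Pow(-31, Rational(1, 2)) = Mul(I, Pow(31, Rational(1, 2))))
Add(Function('o')(22, Mul(Function('d')(G, -8), Pow(Mul(-5, 8), -1))), -1248) = Add(Mul(I, Pow(31, Rational(1, 2))), -1248) = Add(-1248, Mul(I, Pow(31, Rational(1, 2))))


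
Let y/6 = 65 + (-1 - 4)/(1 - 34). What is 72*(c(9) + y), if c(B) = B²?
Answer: 373752/11 ≈ 33977.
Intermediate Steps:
y = 4300/11 (y = 6*(65 + (-1 - 4)/(1 - 34)) = 6*(65 - 5/(-33)) = 6*(65 - 5*(-1/33)) = 6*(65 + 5/33) = 6*(2150/33) = 4300/11 ≈ 390.91)
72*(c(9) + y) = 72*(9² + 4300/11) = 72*(81 + 4300/11) = 72*(5191/11) = 373752/11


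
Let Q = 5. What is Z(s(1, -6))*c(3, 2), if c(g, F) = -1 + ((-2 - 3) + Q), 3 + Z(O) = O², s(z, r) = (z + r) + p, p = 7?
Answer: -1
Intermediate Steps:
s(z, r) = 7 + r + z (s(z, r) = (z + r) + 7 = (r + z) + 7 = 7 + r + z)
Z(O) = -3 + O²
c(g, F) = -1 (c(g, F) = -1 + ((-2 - 3) + 5) = -1 + (-5 + 5) = -1 + 0 = -1)
Z(s(1, -6))*c(3, 2) = (-3 + (7 - 6 + 1)²)*(-1) = (-3 + 2²)*(-1) = (-3 + 4)*(-1) = 1*(-1) = -1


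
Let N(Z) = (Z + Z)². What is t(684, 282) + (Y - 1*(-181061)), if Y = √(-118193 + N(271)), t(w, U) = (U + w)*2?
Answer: 182993 + 11*√1451 ≈ 1.8341e+5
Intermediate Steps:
t(w, U) = 2*U + 2*w
N(Z) = 4*Z² (N(Z) = (2*Z)² = 4*Z²)
Y = 11*√1451 (Y = √(-118193 + 4*271²) = √(-118193 + 4*73441) = √(-118193 + 293764) = √175571 = 11*√1451 ≈ 419.01)
t(684, 282) + (Y - 1*(-181061)) = (2*282 + 2*684) + (11*√1451 - 1*(-181061)) = (564 + 1368) + (11*√1451 + 181061) = 1932 + (181061 + 11*√1451) = 182993 + 11*√1451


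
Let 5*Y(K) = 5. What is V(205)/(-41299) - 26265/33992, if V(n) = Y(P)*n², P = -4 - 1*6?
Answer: -2513232035/1403835608 ≈ -1.7903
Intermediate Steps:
P = -10 (P = -4 - 6 = -10)
Y(K) = 1 (Y(K) = (⅕)*5 = 1)
V(n) = n² (V(n) = 1*n² = n²)
V(205)/(-41299) - 26265/33992 = 205²/(-41299) - 26265/33992 = 42025*(-1/41299) - 26265*1/33992 = -42025/41299 - 26265/33992 = -2513232035/1403835608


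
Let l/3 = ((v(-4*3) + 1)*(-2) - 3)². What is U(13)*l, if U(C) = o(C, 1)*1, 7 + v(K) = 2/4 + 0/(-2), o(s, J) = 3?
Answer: 576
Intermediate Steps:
v(K) = -13/2 (v(K) = -7 + (2/4 + 0/(-2)) = -7 + (2*(¼) + 0*(-½)) = -7 + (½ + 0) = -7 + ½ = -13/2)
U(C) = 3 (U(C) = 3*1 = 3)
l = 192 (l = 3*((-13/2 + 1)*(-2) - 3)² = 3*(-11/2*(-2) - 3)² = 3*(11 - 3)² = 3*8² = 3*64 = 192)
U(13)*l = 3*192 = 576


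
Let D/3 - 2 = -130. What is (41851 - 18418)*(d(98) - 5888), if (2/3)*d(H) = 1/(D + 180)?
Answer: -18764419977/136 ≈ -1.3797e+8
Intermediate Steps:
D = -384 (D = 6 + 3*(-130) = 6 - 390 = -384)
d(H) = -1/136 (d(H) = 3/(2*(-384 + 180)) = (3/2)/(-204) = (3/2)*(-1/204) = -1/136)
(41851 - 18418)*(d(98) - 5888) = (41851 - 18418)*(-1/136 - 5888) = 23433*(-800769/136) = -18764419977/136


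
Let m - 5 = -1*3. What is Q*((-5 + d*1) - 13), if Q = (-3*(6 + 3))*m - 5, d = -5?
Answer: 1357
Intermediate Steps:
m = 2 (m = 5 - 1*3 = 5 - 3 = 2)
Q = -59 (Q = -3*(6 + 3)*2 - 5 = -3*9*2 - 5 = -27*2 - 5 = -54 - 5 = -59)
Q*((-5 + d*1) - 13) = -59*((-5 - 5*1) - 13) = -59*((-5 - 5) - 13) = -59*(-10 - 13) = -59*(-23) = 1357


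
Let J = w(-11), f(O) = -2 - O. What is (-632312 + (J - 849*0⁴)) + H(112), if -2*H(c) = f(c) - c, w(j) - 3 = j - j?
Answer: -632196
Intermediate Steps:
w(j) = 3 (w(j) = 3 + (j - j) = 3 + 0 = 3)
J = 3
H(c) = 1 + c (H(c) = -((-2 - c) - c)/2 = -(-2 - 2*c)/2 = 1 + c)
(-632312 + (J - 849*0⁴)) + H(112) = (-632312 + (3 - 849*0⁴)) + (1 + 112) = (-632312 + (3 - 849*0)) + 113 = (-632312 + (3 + 0)) + 113 = (-632312 + 3) + 113 = -632309 + 113 = -632196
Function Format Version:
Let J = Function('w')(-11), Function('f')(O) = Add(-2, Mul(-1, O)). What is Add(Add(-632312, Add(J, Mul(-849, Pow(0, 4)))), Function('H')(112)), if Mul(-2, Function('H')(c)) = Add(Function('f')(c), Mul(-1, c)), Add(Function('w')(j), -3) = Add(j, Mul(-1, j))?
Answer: -632196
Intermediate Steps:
Function('w')(j) = 3 (Function('w')(j) = Add(3, Add(j, Mul(-1, j))) = Add(3, 0) = 3)
J = 3
Function('H')(c) = Add(1, c) (Function('H')(c) = Mul(Rational(-1, 2), Add(Add(-2, Mul(-1, c)), Mul(-1, c))) = Mul(Rational(-1, 2), Add(-2, Mul(-2, c))) = Add(1, c))
Add(Add(-632312, Add(J, Mul(-849, Pow(0, 4)))), Function('H')(112)) = Add(Add(-632312, Add(3, Mul(-849, Pow(0, 4)))), Add(1, 112)) = Add(Add(-632312, Add(3, Mul(-849, 0))), 113) = Add(Add(-632312, Add(3, 0)), 113) = Add(Add(-632312, 3), 113) = Add(-632309, 113) = -632196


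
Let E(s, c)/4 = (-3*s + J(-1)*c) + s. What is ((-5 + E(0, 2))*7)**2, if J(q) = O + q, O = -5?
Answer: 137641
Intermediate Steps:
J(q) = -5 + q
E(s, c) = -24*c - 8*s (E(s, c) = 4*((-3*s + (-5 - 1)*c) + s) = 4*((-3*s - 6*c) + s) = 4*((-6*c - 3*s) + s) = 4*(-6*c - 2*s) = -24*c - 8*s)
((-5 + E(0, 2))*7)**2 = ((-5 + (-24*2 - 8*0))*7)**2 = ((-5 + (-48 + 0))*7)**2 = ((-5 - 48)*7)**2 = (-53*7)**2 = (-371)**2 = 137641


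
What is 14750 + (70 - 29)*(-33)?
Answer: 13397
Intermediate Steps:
14750 + (70 - 29)*(-33) = 14750 + 41*(-33) = 14750 - 1353 = 13397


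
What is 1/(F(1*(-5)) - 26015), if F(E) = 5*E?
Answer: -1/26040 ≈ -3.8402e-5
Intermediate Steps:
1/(F(1*(-5)) - 26015) = 1/(5*(1*(-5)) - 26015) = 1/(5*(-5) - 26015) = 1/(-25 - 26015) = 1/(-26040) = -1/26040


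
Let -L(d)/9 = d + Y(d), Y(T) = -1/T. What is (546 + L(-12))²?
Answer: 6827769/16 ≈ 4.2674e+5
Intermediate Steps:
L(d) = -9*d + 9/d (L(d) = -9*(d - 1/d) = -9*d + 9/d)
(546 + L(-12))² = (546 + (-9*(-12) + 9/(-12)))² = (546 + (108 + 9*(-1/12)))² = (546 + (108 - ¾))² = (546 + 429/4)² = (2613/4)² = 6827769/16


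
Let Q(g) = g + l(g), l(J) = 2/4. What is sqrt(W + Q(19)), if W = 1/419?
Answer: sqrt(13695434)/838 ≈ 4.4162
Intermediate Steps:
l(J) = 1/2 (l(J) = 2*(1/4) = 1/2)
Q(g) = 1/2 + g (Q(g) = g + 1/2 = 1/2 + g)
W = 1/419 ≈ 0.0023866
sqrt(W + Q(19)) = sqrt(1/419 + (1/2 + 19)) = sqrt(1/419 + 39/2) = sqrt(16343/838) = sqrt(13695434)/838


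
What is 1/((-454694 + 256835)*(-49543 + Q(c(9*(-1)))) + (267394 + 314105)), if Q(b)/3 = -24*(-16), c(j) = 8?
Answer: 1/9575176368 ≈ 1.0444e-10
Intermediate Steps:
Q(b) = 1152 (Q(b) = 3*(-24*(-16)) = 3*384 = 1152)
1/((-454694 + 256835)*(-49543 + Q(c(9*(-1)))) + (267394 + 314105)) = 1/((-454694 + 256835)*(-49543 + 1152) + (267394 + 314105)) = 1/(-197859*(-48391) + 581499) = 1/(9574594869 + 581499) = 1/9575176368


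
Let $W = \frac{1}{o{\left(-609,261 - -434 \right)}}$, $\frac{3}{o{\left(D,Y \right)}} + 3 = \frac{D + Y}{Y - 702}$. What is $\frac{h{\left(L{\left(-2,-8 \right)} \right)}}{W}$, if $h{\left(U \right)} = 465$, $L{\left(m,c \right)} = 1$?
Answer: $- \frac{9765}{107} \approx -91.262$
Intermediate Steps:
$o{\left(D,Y \right)} = \frac{3}{-3 + \frac{D + Y}{-702 + Y}}$ ($o{\left(D,Y \right)} = \frac{3}{-3 + \frac{D + Y}{Y - 702}} = \frac{3}{-3 + \frac{D + Y}{-702 + Y}}$)
$W = - \frac{107}{21}$ ($W = \frac{1}{3 \frac{1}{2106 - 609 - 2 \left(261 - -434\right)} \left(-702 + \left(261 - -434\right)\right)} = \frac{1}{3 \frac{1}{2106 - 609 - 2 \left(261 + 434\right)} \left(-702 + \left(261 + 434\right)\right)} = \frac{1}{3 \frac{1}{2106 - 609 - 1390} \left(-702 + 695\right)} = \frac{1}{3 \frac{1}{2106 - 609 - 1390} \left(-7\right)} = \frac{1}{3 \cdot \frac{1}{107} \left(-7\right)} = \frac{1}{- \frac{21}{107}} = - \frac{107}{21} \approx -5.0952$)
$\frac{h{\left(L{\left(-2,-8 \right)} \right)}}{W} = \frac{465}{- \frac{107}{21}} = 465 \left(- \frac{21}{107}\right) = - \frac{9765}{107}$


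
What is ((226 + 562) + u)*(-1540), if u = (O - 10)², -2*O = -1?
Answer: -1352505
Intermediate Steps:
O = ½ (O = -½*(-1) = ½ ≈ 0.50000)
u = 361/4 (u = (½ - 10)² = (-19/2)² = 361/4 ≈ 90.250)
((226 + 562) + u)*(-1540) = ((226 + 562) + 361/4)*(-1540) = (788 + 361/4)*(-1540) = (3513/4)*(-1540) = -1352505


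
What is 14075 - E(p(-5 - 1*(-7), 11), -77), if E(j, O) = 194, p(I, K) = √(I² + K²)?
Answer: 13881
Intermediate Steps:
14075 - E(p(-5 - 1*(-7), 11), -77) = 14075 - 1*194 = 14075 - 194 = 13881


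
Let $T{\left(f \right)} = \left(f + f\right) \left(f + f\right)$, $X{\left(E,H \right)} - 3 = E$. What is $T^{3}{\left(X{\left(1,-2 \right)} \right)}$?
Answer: $262144$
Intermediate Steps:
$X{\left(E,H \right)} = 3 + E$
$T{\left(f \right)} = 4 f^{2}$ ($T{\left(f \right)} = 2 f 2 f = 4 f^{2}$)
$T^{3}{\left(X{\left(1,-2 \right)} \right)} = \left(4 \left(3 + 1\right)^{2}\right)^{3} = \left(4 \cdot 4^{2}\right)^{3} = \left(4 \cdot 16\right)^{3} = 64^{3} = 262144$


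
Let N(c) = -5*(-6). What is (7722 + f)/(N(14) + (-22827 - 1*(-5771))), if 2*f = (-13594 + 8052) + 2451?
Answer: -12353/34052 ≈ -0.36277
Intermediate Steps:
N(c) = 30
f = -3091/2 (f = ((-13594 + 8052) + 2451)/2 = (-5542 + 2451)/2 = (½)*(-3091) = -3091/2 ≈ -1545.5)
(7722 + f)/(N(14) + (-22827 - 1*(-5771))) = (7722 - 3091/2)/(30 + (-22827 - 1*(-5771))) = 12353/(2*(30 + (-22827 + 5771))) = 12353/(2*(30 - 17056)) = (12353/2)/(-17026) = (12353/2)*(-1/17026) = -12353/34052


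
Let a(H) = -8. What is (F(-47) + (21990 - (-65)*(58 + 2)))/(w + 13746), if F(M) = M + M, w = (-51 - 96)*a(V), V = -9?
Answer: 12898/7461 ≈ 1.7287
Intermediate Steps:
w = 1176 (w = (-51 - 96)*(-8) = -147*(-8) = 1176)
F(M) = 2*M
(F(-47) + (21990 - (-65)*(58 + 2)))/(w + 13746) = (2*(-47) + (21990 - (-65)*(58 + 2)))/(1176 + 13746) = (-94 + (21990 - (-65)*60))/14922 = (-94 + (21990 - 1*(-3900)))*(1/14922) = (-94 + (21990 + 3900))*(1/14922) = (-94 + 25890)*(1/14922) = 25796*(1/14922) = 12898/7461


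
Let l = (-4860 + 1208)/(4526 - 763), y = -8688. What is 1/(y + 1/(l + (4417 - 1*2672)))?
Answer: -6562783/57017454941 ≈ -0.00011510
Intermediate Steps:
l = -3652/3763 ≈ -0.97050
1/(y + 1/(l + (4417 - 1*2672))) = 1/(-8688 + 1/(-3652/3763 + (4417 - 1*2672))) = 1/(-8688 + 1/(-3652/3763 + (4417 - 2672))) = 1/(-8688 + 1/(-3652/3763 + 1745)) = 1/(-8688 + 1/(6562783/3763)) = 1/(-8688 + 3763/6562783) = 1/(-57017454941/6562783) = -6562783/57017454941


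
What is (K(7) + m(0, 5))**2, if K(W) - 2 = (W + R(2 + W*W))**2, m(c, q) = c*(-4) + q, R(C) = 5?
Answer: 22801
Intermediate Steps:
m(c, q) = q - 4*c (m(c, q) = -4*c + q = q - 4*c)
K(W) = 2 + (5 + W)**2 (K(W) = 2 + (W + 5)**2 = 2 + (5 + W)**2)
(K(7) + m(0, 5))**2 = ((2 + (5 + 7)**2) + (5 - 4*0))**2 = ((2 + 12**2) + (5 + 0))**2 = ((2 + 144) + 5)**2 = (146 + 5)**2 = 151**2 = 22801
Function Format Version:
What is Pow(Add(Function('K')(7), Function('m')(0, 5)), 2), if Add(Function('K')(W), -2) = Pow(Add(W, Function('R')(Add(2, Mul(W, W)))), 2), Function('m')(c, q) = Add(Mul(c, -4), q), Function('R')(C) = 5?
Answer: 22801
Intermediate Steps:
Function('m')(c, q) = Add(q, Mul(-4, c)) (Function('m')(c, q) = Add(Mul(-4, c), q) = Add(q, Mul(-4, c)))
Function('K')(W) = Add(2, Pow(Add(5, W), 2)) (Function('K')(W) = Add(2, Pow(Add(W, 5), 2)) = Add(2, Pow(Add(5, W), 2)))
Pow(Add(Function('K')(7), Function('m')(0, 5)), 2) = Pow(Add(Add(2, Pow(Add(5, 7), 2)), Add(5, Mul(-4, 0))), 2) = Pow(Add(Add(2, Pow(12, 2)), Add(5, 0)), 2) = Pow(Add(Add(2, 144), 5), 2) = Pow(Add(146, 5), 2) = Pow(151, 2) = 22801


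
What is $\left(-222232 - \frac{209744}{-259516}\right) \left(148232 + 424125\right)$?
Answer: $- \frac{8252321920508644}{64879} \approx -1.272 \cdot 10^{11}$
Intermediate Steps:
$\left(-222232 - \frac{209744}{-259516}\right) \left(148232 + 424125\right) = \left(-222232 - - \frac{52436}{64879}\right) 572357 = \left(-222232 + \frac{52436}{64879}\right) 572357 = \left(- \frac{14418137492}{64879}\right) 572357 = - \frac{8252321920508644}{64879}$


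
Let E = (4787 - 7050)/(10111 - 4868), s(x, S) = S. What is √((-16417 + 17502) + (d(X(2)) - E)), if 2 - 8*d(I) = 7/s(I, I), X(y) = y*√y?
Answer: √(38980382480 - 7854014*√2)/5992 ≈ 32.945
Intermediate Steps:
E = -2263/5243 ≈ -0.43162
X(y) = y^(3/2)
d(I) = ¼ - 7/(8*I)
√((-16417 + 17502) + (d(X(2)) - E)) = √((-16417 + 17502) + ((-7 + 2*2^(3/2))/(8*(2^(3/2))) - 1*(-2263/5243))) = √(1085 + ((-7 + 2*(2*√2))/(8*((2*√2))) + 2263/5243)) = √(1085 + ((√2/4)*(-7 + 4*√2)/8 + 2263/5243)) = √(1085 + (√2*(-7 + 4*√2)/32 + 2263/5243)) = √(1085 + (2263/5243 + √2*(-7 + 4*√2)/32)) = √(5690918/5243 + √2*(-7 + 4*√2)/32)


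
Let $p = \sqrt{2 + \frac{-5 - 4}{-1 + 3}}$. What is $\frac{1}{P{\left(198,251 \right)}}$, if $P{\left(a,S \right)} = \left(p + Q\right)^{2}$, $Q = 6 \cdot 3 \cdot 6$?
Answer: $\frac{4}{\left(216 + i \sqrt{10}\right)^{2}} \approx 8.5679 \cdot 10^{-5} - 2.5092 \cdot 10^{-6} i$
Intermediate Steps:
$p = \frac{i \sqrt{10}}{2}$ ($p = \sqrt{2 - \frac{9}{2}} = \sqrt{- \frac{5}{2}} = \frac{i \sqrt{10}}{2} \approx 1.5811 i$)
$Q = 108$ ($Q = 18 \cdot 6 = 108$)
$P{\left(a,S \right)} = \left(108 + \frac{i \sqrt{10}}{2}\right)^{2}$ ($P{\left(a,S \right)} = \left(\frac{i \sqrt{10}}{2} + 108\right)^{2} = \left(108 + \frac{i \sqrt{10}}{2}\right)^{2}$)
$\frac{1}{P{\left(198,251 \right)}} = \frac{1}{\frac{1}{4} \left(216 + i \sqrt{10}\right)^{2}} = \frac{4}{\left(216 + i \sqrt{10}\right)^{2}}$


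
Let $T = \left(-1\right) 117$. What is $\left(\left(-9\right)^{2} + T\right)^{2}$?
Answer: $1296$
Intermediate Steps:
$T = -117$
$\left(\left(-9\right)^{2} + T\right)^{2} = \left(\left(-9\right)^{2} - 117\right)^{2} = \left(81 - 117\right)^{2} = \left(-36\right)^{2} = 1296$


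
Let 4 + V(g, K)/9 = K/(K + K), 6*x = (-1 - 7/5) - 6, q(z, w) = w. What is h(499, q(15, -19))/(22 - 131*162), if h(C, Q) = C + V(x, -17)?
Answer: -187/8480 ≈ -0.022052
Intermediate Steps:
x = -7/5 (x = ((-1 - 7/5) - 6)/6 = (-12/5 - 6)/6 = (1/6)*(-42/5) = -7/5 ≈ -1.4000)
V(g, K) = -63/2 (V(g, K) = -36 + 9*(K/(K + K)) = -36 + 9*(K/((2*K))) = -36 + 9*(K*(1/(2*K))) = -36 + 9*(1/2) = -36 + 9/2 = -63/2)
h(C, Q) = -63/2 + C (h(C, Q) = C - 63/2 = -63/2 + C)
h(499, q(15, -19))/(22 - 131*162) = (-63/2 + 499)/(22 - 131*162) = 935/(2*(22 - 21222)) = (935/2)/(-21200) = (935/2)*(-1/21200) = -187/8480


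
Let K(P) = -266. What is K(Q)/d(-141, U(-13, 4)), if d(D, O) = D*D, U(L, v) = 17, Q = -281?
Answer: -266/19881 ≈ -0.013380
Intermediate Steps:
d(D, O) = D²
K(Q)/d(-141, U(-13, 4)) = -266/((-141)²) = -266/19881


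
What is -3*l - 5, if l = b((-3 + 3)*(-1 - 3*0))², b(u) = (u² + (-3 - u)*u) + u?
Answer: -5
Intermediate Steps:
b(u) = u + u² + u*(-3 - u) (b(u) = (u² + u*(-3 - u)) + u = u + u² + u*(-3 - u))
l = 0 (l = (-2*(-3 + 3)*(-1 - 3*0))² = (-0*(-1 + 0))² = (-0*(-1))² = (-2*0)² = 0² = 0)
-3*l - 5 = -3*0 - 5 = 0 - 5 = -5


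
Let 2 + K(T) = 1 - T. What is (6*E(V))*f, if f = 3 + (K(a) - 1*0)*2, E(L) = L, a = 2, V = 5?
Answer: -90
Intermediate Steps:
K(T) = -1 - T (K(T) = -2 + (1 - T) = -1 - T)
f = -3 (f = 3 + ((-1 - 1*2) - 1*0)*2 = 3 + ((-1 - 2) + 0)*2 = 3 + (-3 + 0)*2 = 3 - 3*2 = 3 - 6 = -3)
(6*E(V))*f = (6*5)*(-3) = 30*(-3) = -90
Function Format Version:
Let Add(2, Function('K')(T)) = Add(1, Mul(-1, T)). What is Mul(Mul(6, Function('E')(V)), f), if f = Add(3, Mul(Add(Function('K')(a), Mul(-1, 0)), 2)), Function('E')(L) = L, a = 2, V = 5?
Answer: -90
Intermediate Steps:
Function('K')(T) = Add(-1, Mul(-1, T)) (Function('K')(T) = Add(-2, Add(1, Mul(-1, T))) = Add(-1, Mul(-1, T)))
f = -3 (f = Add(3, Mul(Add(Add(-1, Mul(-1, 2)), Mul(-1, 0)), 2)) = Add(3, Mul(Add(Add(-1, -2), 0), 2)) = Add(3, Mul(Add(-3, 0), 2)) = Add(3, Mul(-3, 2)) = Add(3, -6) = -3)
Mul(Mul(6, Function('E')(V)), f) = Mul(Mul(6, 5), -3) = Mul(30, -3) = -90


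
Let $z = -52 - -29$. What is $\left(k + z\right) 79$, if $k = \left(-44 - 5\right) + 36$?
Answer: $-2844$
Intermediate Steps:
$k = -13$ ($k = -49 + 36 = -13$)
$z = -23$ ($z = -52 + 29 = -23$)
$\left(k + z\right) 79 = \left(-13 - 23\right) 79 = \left(-36\right) 79 = -2844$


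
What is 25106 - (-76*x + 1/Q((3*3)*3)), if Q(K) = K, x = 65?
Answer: 811241/27 ≈ 30046.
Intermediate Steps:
25106 - (-76*x + 1/Q((3*3)*3)) = 25106 - (-76*65 + 1/((3*3)*3)) = 25106 - (-4940 + 1/(9*3)) = 25106 - (-4940 + 1/27) = 25106 - 1*(-133379/27) = 25106 + 133379/27 = 811241/27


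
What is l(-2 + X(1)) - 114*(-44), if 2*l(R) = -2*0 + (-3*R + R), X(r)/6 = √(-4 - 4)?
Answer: 5018 - 12*I*√2 ≈ 5018.0 - 16.971*I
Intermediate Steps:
X(r) = 12*I*√2 (X(r) = 6*√(-4 - 4) = 6*√(-8) = 6*(2*I*√2) = 12*I*√2)
l(R) = -R (l(R) = (-2*0 + (-3*R + R))/2 = (0 - 2*R)/2 = (-2*R)/2 = -R)
l(-2 + X(1)) - 114*(-44) = -(-2 + 12*I*√2) - 114*(-44) = (2 - 12*I*√2) + 5016 = 5018 - 12*I*√2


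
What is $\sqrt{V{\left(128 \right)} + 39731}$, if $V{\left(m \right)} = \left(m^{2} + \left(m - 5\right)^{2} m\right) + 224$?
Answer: $\sqrt{1992851} \approx 1411.7$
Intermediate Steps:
$V{\left(m \right)} = 224 + m^{2} + m \left(-5 + m\right)^{2}$ ($V{\left(m \right)} = \left(m^{2} + \left(-5 + m\right)^{2} m\right) + 224 = \left(m^{2} + m \left(-5 + m\right)^{2}\right) + 224 = 224 + m^{2} + m \left(-5 + m\right)^{2}$)
$\sqrt{V{\left(128 \right)} + 39731} = \sqrt{\left(224 + 128^{2} + 128 \left(-5 + 128\right)^{2}\right) + 39731} = \sqrt{\left(224 + 16384 + 128 \cdot 123^{2}\right) + 39731} = \sqrt{\left(224 + 16384 + 128 \cdot 15129\right) + 39731} = \sqrt{\left(224 + 16384 + 1936512\right) + 39731} = \sqrt{1953120 + 39731} = \sqrt{1992851}$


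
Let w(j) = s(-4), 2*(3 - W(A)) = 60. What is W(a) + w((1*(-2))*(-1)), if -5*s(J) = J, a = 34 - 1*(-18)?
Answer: -131/5 ≈ -26.200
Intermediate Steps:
a = 52 (a = 34 + 18 = 52)
s(J) = -J/5
W(A) = -27 (W(A) = 3 - ½*60 = 3 - 30 = -27)
w(j) = ⅘ (w(j) = -⅕*(-4) = ⅘)
W(a) + w((1*(-2))*(-1)) = -27 + ⅘ = -131/5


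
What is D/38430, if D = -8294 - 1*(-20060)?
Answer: 1961/6405 ≈ 0.30617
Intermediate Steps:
D = 11766 (D = -8294 + 20060 = 11766)
D/38430 = 11766/38430 = 11766*(1/38430) = 1961/6405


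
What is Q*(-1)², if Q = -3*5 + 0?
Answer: -15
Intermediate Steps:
Q = -15 (Q = -15 + 0 = -15)
Q*(-1)² = -15*(-1)² = -15*1 = -15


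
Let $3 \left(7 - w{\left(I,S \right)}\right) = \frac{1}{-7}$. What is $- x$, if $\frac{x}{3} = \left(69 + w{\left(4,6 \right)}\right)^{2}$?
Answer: $- \frac{2550409}{147} \approx -17350.0$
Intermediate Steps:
$w{\left(I,S \right)} = \frac{148}{21}$ ($w{\left(I,S \right)} = 7 - \frac{1}{3 \left(-7\right)} = 7 - - \frac{1}{21} = 7 + \frac{1}{21} = \frac{148}{21}$)
$x = \frac{2550409}{147}$ ($x = 3 \left(69 + \frac{148}{21}\right)^{2} = 3 \left(\frac{1597}{21}\right)^{2} = 3 \cdot \frac{2550409}{441} = \frac{2550409}{147} \approx 17350.0$)
$- x = \left(-1\right) \frac{2550409}{147} = - \frac{2550409}{147}$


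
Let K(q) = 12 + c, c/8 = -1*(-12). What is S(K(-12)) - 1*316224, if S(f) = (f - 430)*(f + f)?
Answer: -385776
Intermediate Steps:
c = 96 (c = 8*(-1*(-12)) = 8*12 = 96)
K(q) = 108 (K(q) = 12 + 96 = 108)
S(f) = 2*f*(-430 + f) (S(f) = (-430 + f)*(2*f) = 2*f*(-430 + f))
S(K(-12)) - 1*316224 = 2*108*(-430 + 108) - 1*316224 = 2*108*(-322) - 316224 = -69552 - 316224 = -385776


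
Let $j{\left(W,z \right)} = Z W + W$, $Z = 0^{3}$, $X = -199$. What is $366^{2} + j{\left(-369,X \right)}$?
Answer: $133587$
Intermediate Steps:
$Z = 0$
$j{\left(W,z \right)} = W$ ($j{\left(W,z \right)} = 0 W + W = 0 + W = W$)
$366^{2} + j{\left(-369,X \right)} = 366^{2} - 369 = 133956 - 369 = 133587$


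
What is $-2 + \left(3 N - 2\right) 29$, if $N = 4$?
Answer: $288$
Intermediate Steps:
$-2 + \left(3 N - 2\right) 29 = -2 + \left(3 \cdot 4 - 2\right) 29 = -2 + \left(12 - 2\right) 29 = -2 + 10 \cdot 29 = -2 + 290 = 288$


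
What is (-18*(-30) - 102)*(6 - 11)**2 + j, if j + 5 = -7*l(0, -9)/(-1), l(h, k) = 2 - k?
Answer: 11022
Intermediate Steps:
j = 72 (j = -5 - 7*(2 - 1*(-9))/(-1) = -5 - 7*(2 + 9)*(-1) = -5 - 77*(-1) = -5 - 7*(-11) = -5 + 77 = 72)
(-18*(-30) - 102)*(6 - 11)**2 + j = (-18*(-30) - 102)*(6 - 11)**2 + 72 = (540 - 102)*(-5)**2 + 72 = 438*25 + 72 = 10950 + 72 = 11022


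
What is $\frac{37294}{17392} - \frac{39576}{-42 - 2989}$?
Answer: $\frac{400671953}{26357576} \approx 15.201$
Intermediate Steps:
$\frac{37294}{17392} - \frac{39576}{-42 - 2989} = 37294 \cdot \frac{1}{17392} - \frac{39576}{-42 - 2989} = \frac{18647}{8696} - \frac{39576}{-3031} = \frac{18647}{8696} - - \frac{39576}{3031} = \frac{18647}{8696} + \frac{39576}{3031} = \frac{400671953}{26357576}$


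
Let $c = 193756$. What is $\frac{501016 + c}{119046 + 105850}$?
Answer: $\frac{173693}{56224} \approx 3.0893$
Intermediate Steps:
$\frac{501016 + c}{119046 + 105850} = \frac{501016 + 193756}{119046 + 105850} = \frac{694772}{224896} = 694772 \cdot \frac{1}{224896} = \frac{173693}{56224}$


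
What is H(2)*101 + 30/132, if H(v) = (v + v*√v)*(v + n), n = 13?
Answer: 66665/22 + 3030*√2 ≈ 7315.3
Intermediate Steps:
H(v) = (13 + v)*(v + v^(3/2)) (H(v) = (v + v*√v)*(v + 13) = (v + v^(3/2))*(13 + v) = (13 + v)*(v + v^(3/2)))
H(2)*101 + 30/132 = (2² + 2^(5/2) + 13*2 + 13*2^(3/2))*101 + 30/132 = (4 + 4*√2 + 26 + 13*(2*√2))*101 + 30*(1/132) = (4 + 4*√2 + 26 + 26*√2)*101 + 5/22 = (30 + 30*√2)*101 + 5/22 = (3030 + 3030*√2) + 5/22 = 66665/22 + 3030*√2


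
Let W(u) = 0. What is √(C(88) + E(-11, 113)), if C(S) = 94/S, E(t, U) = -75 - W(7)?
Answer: I*√35783/22 ≈ 8.5984*I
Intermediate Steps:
E(t, U) = -75 (E(t, U) = -75 - 1*0 = -75 + 0 = -75)
√(C(88) + E(-11, 113)) = √(94/88 - 75) = √(94*(1/88) - 75) = √(47/44 - 75) = √(-3253/44) = I*√35783/22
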